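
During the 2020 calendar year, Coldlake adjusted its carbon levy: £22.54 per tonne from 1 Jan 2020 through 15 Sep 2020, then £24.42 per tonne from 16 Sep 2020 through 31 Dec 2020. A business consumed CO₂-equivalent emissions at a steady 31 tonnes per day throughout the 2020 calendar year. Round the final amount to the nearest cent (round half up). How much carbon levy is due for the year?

£261974.80

1 Jan – 15 Sep 2020: 259 days × 31 tonnes/day = 8,029 tonnes at £22.54/tonne → £180973.66
16 Sep – 31 Dec 2020: 107 days × 31 tonnes/day = 3,317 tonnes at £24.42/tonne → £81001.14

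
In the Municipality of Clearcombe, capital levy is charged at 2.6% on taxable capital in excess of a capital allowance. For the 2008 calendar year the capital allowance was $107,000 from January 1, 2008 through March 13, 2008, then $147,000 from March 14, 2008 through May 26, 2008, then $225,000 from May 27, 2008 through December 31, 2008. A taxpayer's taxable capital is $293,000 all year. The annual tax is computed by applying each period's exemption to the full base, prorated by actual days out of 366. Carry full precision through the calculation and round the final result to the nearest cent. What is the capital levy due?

$2,789.96

January 1 – March 13, 2008: 73 days, exemption $107,000 → ($293,000 − $107,000) × 2.6% × 73/366 = $964.5574
March 14 – May 26, 2008: 74 days, exemption $147,000 → ($293,000 − $147,000) × 2.6% × 74/366 = $767.4973
May 27 – December 31, 2008: 219 days, exemption $225,000 → ($293,000 − $225,000) × 2.6% × 219/366 = $1,057.9016
Total = $2,789.9563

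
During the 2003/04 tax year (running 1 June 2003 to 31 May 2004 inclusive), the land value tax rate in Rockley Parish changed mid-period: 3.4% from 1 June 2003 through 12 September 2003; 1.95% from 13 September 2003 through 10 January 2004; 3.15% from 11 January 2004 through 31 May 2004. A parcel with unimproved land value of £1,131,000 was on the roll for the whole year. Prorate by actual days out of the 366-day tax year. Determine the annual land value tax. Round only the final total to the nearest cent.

1 June – 12 September 2003: 104 days at 3.4% → £1,131,000 × 3.4% × 104/366 = £10,926.8197
13 September 2003 – 10 January 2004: 120 days at 1.95% → £1,131,000 × 1.95% × 120/366 = £7,230.9836
11 January – 31 May 2004: 142 days at 3.15% → £1,131,000 × 3.15% × 142/366 = £13,822.3033
Total = £31,980.1066

£31,980.11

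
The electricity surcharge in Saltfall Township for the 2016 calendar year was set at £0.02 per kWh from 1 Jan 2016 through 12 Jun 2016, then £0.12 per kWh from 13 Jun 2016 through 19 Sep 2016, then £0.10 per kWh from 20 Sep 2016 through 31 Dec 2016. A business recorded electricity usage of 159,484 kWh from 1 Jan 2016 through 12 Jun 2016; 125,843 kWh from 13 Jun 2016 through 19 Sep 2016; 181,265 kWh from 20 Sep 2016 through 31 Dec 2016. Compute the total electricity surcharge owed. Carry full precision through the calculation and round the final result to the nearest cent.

1 Jan – 12 Jun 2016: 159,484 kWh at £0.02/kWh → £3,189.68
13 Jun – 19 Sep 2016: 125,843 kWh at £0.12/kWh → £15,101.16
20 Sep – 31 Dec 2016: 181,265 kWh at £0.10/kWh → £18,126.50

£36,417.34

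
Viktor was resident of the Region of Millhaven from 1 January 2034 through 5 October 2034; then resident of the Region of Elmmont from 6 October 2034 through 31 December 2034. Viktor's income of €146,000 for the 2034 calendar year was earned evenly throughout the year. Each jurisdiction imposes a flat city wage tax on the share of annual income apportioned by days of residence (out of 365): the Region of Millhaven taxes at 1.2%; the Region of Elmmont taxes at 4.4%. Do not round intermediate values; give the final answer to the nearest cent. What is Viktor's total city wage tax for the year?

The Region of Millhaven, 1 January – 5 October 2034: 278 days → €146,000 × 1.2% × 278/365 = €1,334.4000
The Region of Elmmont, 6 October – 31 December 2034: 87 days → €146,000 × 4.4% × 87/365 = €1,531.2000
Total = €2,865.6000

€2,865.60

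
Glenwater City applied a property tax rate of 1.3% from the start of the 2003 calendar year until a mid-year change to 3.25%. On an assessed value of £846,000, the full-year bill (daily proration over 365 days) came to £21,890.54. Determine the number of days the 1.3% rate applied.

Let d = days at the first rate; then 365 − d days at the second rate.
£846,000 × [1.3%·d + 3.25%·(365−d)] / 365 = £21,890.54
Solving gives d = 124, so the new rate took effect on 5 May 2003.

124 days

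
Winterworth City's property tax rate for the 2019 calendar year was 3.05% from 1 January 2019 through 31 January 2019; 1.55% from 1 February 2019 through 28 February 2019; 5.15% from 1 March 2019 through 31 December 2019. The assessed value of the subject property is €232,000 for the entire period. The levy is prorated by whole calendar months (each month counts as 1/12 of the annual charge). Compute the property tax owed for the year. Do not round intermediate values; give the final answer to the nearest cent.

1 January – 31 January 2019: 1 month at 3.05% → €232,000 × 3.05% × 1/12 = €589.6667
1 February – 28 February 2019: 1 month at 1.55% → €232,000 × 1.55% × 1/12 = €299.6667
1 March – 31 December 2019: 10 months at 5.15% → €232,000 × 5.15% × 10/12 = €9,956.6667
Total = €10,846.0000

€10,846.00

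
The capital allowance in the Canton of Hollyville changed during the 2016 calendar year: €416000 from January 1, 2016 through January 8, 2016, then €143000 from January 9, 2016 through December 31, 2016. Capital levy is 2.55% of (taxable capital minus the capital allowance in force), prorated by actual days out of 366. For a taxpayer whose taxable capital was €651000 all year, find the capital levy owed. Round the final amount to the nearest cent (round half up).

€12801.84

January 1 – January 8, 2016: 8 days, exemption €416000 → (€651000 − €416000) × 2.55% × 8/366 = €130.9836
January 9 – December 31, 2016: 358 days, exemption €143000 → (€651000 − €143000) × 2.55% × 358/366 = €12670.8525
Total = €12801.8361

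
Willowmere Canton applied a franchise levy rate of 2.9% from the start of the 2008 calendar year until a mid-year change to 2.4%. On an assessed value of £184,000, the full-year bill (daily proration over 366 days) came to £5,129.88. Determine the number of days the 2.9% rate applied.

284 days

Let d = days at the first rate; then 366 − d days at the second rate.
£184,000 × [2.9%·d + 2.4%·(366−d)] / 366 = £5,129.88
Solving gives d = 284, so the new rate took effect on 11 Oct 2008.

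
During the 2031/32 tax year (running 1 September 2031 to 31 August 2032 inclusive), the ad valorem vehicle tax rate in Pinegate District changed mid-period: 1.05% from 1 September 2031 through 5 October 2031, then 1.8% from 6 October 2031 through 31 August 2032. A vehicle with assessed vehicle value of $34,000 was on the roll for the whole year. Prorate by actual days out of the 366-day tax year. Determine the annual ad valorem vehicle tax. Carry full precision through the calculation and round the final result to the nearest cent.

$587.61

1 September – 5 October 2031: 35 days at 1.05% → $34,000 × 1.05% × 35/366 = $34.1393
6 October 2031 – 31 August 2032: 331 days at 1.8% → $34,000 × 1.8% × 331/366 = $553.4754
Total = $587.6148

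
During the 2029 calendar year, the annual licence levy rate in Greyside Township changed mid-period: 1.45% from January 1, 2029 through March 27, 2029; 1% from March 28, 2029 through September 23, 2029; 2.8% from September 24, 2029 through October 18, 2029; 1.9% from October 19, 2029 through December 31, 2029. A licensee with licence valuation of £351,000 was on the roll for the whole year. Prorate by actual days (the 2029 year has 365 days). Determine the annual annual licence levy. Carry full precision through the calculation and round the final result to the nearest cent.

January 1 – March 27, 2029: 86 days at 1.45% → £351,000 × 1.45% × 86/365 = £1,199.1699
March 28 – September 23, 2029: 180 days at 1% → £351,000 × 1% × 180/365 = £1,730.9589
September 24 – October 18, 2029: 25 days at 2.8% → £351,000 × 2.8% × 25/365 = £673.1507
October 19 – December 31, 2029: 74 days at 1.9% → £351,000 × 1.9% × 74/365 = £1,352.0712
Total = £4,955.3507

£4,955.35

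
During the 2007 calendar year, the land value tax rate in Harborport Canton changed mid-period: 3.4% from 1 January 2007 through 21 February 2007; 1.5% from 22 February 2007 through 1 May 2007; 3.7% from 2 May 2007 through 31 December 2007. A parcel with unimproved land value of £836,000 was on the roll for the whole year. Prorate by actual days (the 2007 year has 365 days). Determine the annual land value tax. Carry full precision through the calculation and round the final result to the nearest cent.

1 January – 21 February 2007: 52 days at 3.4% → £836,000 × 3.4% × 52/365 = £4,049.4466
22 February – 1 May 2007: 69 days at 1.5% → £836,000 × 1.5% × 69/365 = £2,370.5753
2 May – 31 December 2007: 244 days at 3.7% → £836,000 × 3.7% × 244/365 = £20,677.8301
Total = £27,097.8521

£27,097.85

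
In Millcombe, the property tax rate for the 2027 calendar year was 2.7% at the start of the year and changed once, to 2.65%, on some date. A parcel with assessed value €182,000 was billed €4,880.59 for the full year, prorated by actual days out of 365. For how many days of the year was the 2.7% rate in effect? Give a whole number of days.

Let d = days at the first rate; then 365 − d days at the second rate.
€182,000 × [2.7%·d + 2.65%·(365−d)] / 365 = €4,880.59
Solving gives d = 231, so the new rate took effect on August 20, 2027.

231 days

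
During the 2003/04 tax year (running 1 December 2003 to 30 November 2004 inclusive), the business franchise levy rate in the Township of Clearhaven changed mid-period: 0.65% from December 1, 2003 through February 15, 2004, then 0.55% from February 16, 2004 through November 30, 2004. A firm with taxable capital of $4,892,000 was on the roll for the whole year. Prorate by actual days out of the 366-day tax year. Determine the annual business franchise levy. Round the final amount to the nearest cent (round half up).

December 1, 2003 – February 15, 2004: 77 days at 0.65% → $4,892,000 × 0.65% × 77/366 = $6,689.7432
February 16 – November 30, 2004: 289 days at 0.55% → $4,892,000 × 0.55% × 289/366 = $21,245.4481
Total = $27,935.1913

$27,935.19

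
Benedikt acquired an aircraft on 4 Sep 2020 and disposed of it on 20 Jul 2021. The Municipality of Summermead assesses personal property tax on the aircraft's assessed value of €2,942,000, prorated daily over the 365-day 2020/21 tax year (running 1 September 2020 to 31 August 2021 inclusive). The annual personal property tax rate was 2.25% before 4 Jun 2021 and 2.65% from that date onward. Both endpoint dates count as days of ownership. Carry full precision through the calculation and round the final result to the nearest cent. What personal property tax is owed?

€59,549.30

4 Sep 2020 – 3 Jun 2021: 273 days at 2.25% → €2,942,000 × 2.25% × 273/365 = €49,510.2329
4 Jun – 20 Jul 2021: 47 days at 2.65% → €2,942,000 × 2.65% × 47/365 = €10,039.0712
Total = €59,549.3041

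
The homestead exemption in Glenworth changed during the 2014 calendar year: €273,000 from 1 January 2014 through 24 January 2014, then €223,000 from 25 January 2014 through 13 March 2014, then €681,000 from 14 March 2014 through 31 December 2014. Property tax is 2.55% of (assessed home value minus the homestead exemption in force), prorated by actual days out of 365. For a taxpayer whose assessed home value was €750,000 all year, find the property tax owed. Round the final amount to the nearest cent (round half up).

€3,979.47

1 January – 24 January 2014: 24 days, exemption €273,000 → (€750,000 − €273,000) × 2.55% × 24/365 = €799.7918
25 January – 13 March 2014: 48 days, exemption €223,000 → (€750,000 − €223,000) × 2.55% × 48/365 = €1,767.2548
14 March – 31 December 2014: 293 days, exemption €681,000 → (€750,000 − €681,000) × 2.55% × 293/365 = €1,412.4205
Total = €3,979.4671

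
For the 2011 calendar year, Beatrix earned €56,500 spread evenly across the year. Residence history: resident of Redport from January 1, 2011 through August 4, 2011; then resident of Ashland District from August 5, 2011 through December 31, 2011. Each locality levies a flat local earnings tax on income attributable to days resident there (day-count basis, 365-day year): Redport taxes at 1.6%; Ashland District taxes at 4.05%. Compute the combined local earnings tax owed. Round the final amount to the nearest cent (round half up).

Redport, January 1 – August 4, 2011: 216 days → €56,500 × 1.6% × 216/365 = €534.9699
Ashland District, August 5 – December 31, 2011: 149 days → €56,500 × 4.05% × 149/365 = €934.1075
Total = €1,469.0774

€1,469.08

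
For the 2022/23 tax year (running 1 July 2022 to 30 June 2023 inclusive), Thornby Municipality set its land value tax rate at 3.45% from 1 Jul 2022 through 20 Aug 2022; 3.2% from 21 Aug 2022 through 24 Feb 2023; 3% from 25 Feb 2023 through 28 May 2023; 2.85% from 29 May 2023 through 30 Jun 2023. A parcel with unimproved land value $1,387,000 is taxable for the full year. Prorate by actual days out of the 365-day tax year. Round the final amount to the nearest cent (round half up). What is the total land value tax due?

$43,722.80

1 Jul – 20 Aug 2022: 51 days at 3.45% → $1,387,000 × 3.45% × 51/365 = $6,686.1000
21 Aug 2022 – 24 Feb 2023: 188 days at 3.2% → $1,387,000 × 3.2% × 188/365 = $22,860.8000
25 Feb – 28 May 2023: 93 days at 3% → $1,387,000 × 3% × 93/365 = $10,602.0000
29 May – 30 Jun 2023: 33 days at 2.85% → $1,387,000 × 2.85% × 33/365 = $3,573.9000
Total = $43,722.8000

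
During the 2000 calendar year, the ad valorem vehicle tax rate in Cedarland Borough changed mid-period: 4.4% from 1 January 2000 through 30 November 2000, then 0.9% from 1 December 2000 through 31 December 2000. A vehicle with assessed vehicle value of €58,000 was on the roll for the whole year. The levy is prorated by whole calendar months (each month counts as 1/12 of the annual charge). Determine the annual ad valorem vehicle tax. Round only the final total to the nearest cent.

€2,382.83

1 January – 30 November 2000: 11 months at 4.4% → €58,000 × 4.4% × 11/12 = €2,339.3333
1 December – 31 December 2000: 1 month at 0.9% → €58,000 × 0.9% × 1/12 = €43.5000
Total = €2,382.8333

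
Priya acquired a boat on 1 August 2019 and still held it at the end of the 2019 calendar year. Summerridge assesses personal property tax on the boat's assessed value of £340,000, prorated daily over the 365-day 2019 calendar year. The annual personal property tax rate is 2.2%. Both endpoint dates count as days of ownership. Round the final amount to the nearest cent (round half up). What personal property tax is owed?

£3,135.45

Days held (1 August – 31 December 2019): 153 out of 365
Tax = £340,000 × 2.2% × 153/365 = £3,135.4521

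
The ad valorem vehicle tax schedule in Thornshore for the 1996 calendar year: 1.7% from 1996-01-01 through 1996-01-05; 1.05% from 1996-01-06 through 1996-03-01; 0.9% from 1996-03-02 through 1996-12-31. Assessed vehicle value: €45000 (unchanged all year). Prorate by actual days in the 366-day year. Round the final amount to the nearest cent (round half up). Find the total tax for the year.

1996-01-01 to 1996-01-05: 5 days at 1.7% → €45000 × 1.7% × 5/366 = €10.4508
1996-01-06 to 1996-03-01: 56 days at 1.05% → €45000 × 1.05% × 56/366 = €72.2951
1996-03-02 to 1996-12-31: 305 days at 0.9% → €45000 × 0.9% × 305/366 = €337.5000
Total = €420.2459

€420.25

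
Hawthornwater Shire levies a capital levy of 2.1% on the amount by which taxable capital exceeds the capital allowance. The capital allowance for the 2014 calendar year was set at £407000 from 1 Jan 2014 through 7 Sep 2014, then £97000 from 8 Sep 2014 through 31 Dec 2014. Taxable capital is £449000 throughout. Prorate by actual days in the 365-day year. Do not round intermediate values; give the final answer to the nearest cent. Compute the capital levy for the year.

1 Jan – 7 Sep 2014: 250 days, exemption £407000 → (£449000 − £407000) × 2.1% × 250/365 = £604.1096
8 Sep – 31 Dec 2014: 115 days, exemption £97000 → (£449000 − £97000) × 2.1% × 115/365 = £2328.9863
Total = £2933.0959

£2933.10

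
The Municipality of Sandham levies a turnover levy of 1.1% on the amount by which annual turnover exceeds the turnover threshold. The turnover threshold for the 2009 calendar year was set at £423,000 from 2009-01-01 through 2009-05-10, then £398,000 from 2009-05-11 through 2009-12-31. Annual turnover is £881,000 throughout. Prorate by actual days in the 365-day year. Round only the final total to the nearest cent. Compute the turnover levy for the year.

2009-01-01 to 2009-05-10: 130 days, exemption £423,000 → (£881,000 − £423,000) × 1.1% × 130/365 = £1,794.3562
2009-05-11 to 2009-12-31: 235 days, exemption £398,000 → (£881,000 − £398,000) × 1.1% × 235/365 = £3,420.6986
Total = £5,215.0548

£5,215.05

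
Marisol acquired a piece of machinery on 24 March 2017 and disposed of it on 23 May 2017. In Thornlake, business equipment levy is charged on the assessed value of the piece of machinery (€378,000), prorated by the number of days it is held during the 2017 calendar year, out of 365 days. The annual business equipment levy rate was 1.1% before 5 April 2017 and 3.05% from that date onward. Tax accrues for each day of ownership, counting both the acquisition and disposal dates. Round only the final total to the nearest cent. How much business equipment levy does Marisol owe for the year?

€1,684.43

24 March – 4 April 2017: 12 days at 1.1% → €378,000 × 1.1% × 12/365 = €136.7014
5 April – 23 May 2017: 49 days at 3.05% → €378,000 × 3.05% × 49/365 = €1,547.7288
Total = €1,684.4301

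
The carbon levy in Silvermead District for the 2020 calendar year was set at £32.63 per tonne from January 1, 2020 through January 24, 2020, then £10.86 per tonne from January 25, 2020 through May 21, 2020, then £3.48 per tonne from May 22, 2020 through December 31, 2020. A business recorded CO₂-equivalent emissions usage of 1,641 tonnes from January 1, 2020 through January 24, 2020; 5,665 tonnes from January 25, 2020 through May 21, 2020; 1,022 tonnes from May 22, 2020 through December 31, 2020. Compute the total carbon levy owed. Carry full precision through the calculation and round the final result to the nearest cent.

January 1 – January 24, 2020: 1,641 tonnes at £32.63/tonne → £53545.83
January 25 – May 21, 2020: 5,665 tonnes at £10.86/tonne → £61521.90
May 22 – December 31, 2020: 1,022 tonnes at £3.48/tonne → £3556.56

£118624.29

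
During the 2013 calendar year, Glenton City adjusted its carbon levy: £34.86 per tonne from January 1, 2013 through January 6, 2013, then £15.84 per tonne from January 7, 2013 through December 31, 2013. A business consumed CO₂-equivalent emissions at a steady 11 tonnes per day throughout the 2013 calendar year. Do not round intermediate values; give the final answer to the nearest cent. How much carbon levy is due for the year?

January 1 – January 6, 2013: 6 days × 11 tonnes/day = 66 tonnes at £34.86/tonne → £2300.76
January 7 – December 31, 2013: 359 days × 11 tonnes/day = 3,949 tonnes at £15.84/tonne → £62552.16

£64852.92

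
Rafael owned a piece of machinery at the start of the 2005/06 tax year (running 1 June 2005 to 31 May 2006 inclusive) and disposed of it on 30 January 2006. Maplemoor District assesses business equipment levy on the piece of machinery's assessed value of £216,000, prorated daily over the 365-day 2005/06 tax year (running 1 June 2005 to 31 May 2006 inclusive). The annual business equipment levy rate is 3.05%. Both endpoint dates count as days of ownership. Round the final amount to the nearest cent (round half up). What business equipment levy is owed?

£4,404.03

Days held (1 June 2005 – 30 January 2006): 244 out of 365
Tax = £216,000 × 3.05% × 244/365 = £4,404.0329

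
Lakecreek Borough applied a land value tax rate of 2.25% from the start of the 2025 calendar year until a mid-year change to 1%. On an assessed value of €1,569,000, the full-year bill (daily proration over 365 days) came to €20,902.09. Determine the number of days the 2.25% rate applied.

97 days

Let d = days at the first rate; then 365 − d days at the second rate.
€1,569,000 × [2.25%·d + 1%·(365−d)] / 365 = €20,902.09
Solving gives d = 97, so the new rate took effect on 8 April 2025.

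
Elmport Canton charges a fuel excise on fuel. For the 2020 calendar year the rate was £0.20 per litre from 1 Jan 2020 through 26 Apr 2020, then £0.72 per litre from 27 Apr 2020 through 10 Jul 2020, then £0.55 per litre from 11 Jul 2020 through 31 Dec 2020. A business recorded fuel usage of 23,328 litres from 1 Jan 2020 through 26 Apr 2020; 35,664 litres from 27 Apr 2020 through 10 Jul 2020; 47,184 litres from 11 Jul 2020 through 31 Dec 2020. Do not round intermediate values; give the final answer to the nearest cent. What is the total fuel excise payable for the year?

1 Jan – 26 Apr 2020: 23,328 litres at £0.20/litre → £4,665.60
27 Apr – 10 Jul 2020: 35,664 litres at £0.72/litre → £25,678.08
11 Jul – 31 Dec 2020: 47,184 litres at £0.55/litre → £25,951.20

£56,294.88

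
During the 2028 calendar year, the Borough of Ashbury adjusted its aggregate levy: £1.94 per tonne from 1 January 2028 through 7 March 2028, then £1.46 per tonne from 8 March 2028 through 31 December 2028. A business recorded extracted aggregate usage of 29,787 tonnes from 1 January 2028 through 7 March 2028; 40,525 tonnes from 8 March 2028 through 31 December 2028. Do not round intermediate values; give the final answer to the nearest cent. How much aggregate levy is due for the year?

1 January – 7 March 2028: 29,787 tonnes at £1.94/tonne → £57,786.78
8 March – 31 December 2028: 40,525 tonnes at £1.46/tonne → £59,166.50

£116,953.28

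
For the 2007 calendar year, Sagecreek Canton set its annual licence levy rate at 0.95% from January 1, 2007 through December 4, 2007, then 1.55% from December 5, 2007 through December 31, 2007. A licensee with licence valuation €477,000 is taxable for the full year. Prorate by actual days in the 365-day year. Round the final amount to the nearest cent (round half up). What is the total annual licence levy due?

January 1 – December 4, 2007: 338 days at 0.95% → €477,000 × 0.95% × 338/365 = €4,196.2932
December 5 – December 31, 2007: 27 days at 1.55% → €477,000 × 1.55% × 27/365 = €546.9164
Total = €4,743.2096

€4,743.21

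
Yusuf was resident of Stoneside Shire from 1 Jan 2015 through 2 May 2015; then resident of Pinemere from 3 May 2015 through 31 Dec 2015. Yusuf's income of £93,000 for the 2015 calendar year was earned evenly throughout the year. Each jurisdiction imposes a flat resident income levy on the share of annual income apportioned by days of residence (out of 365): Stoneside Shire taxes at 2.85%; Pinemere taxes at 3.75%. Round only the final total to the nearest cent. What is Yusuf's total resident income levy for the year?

Stoneside Shire, 1 Jan – 2 May 2015: 122 days → £93,000 × 2.85% × 122/365 = £885.9205
Pinemere, 3 May – 31 Dec 2015: 243 days → £93,000 × 3.75% × 243/365 = £2,321.8151
Total = £3,207.7356

£3,207.74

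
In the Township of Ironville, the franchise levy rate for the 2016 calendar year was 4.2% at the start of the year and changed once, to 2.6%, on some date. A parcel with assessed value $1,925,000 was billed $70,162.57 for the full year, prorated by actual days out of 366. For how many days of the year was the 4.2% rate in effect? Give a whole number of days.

239 days

Let d = days at the first rate; then 366 − d days at the second rate.
$1,925,000 × [4.2%·d + 2.6%·(366−d)] / 366 = $70,162.57
Solving gives d = 239, so the new rate took effect on August 27, 2016.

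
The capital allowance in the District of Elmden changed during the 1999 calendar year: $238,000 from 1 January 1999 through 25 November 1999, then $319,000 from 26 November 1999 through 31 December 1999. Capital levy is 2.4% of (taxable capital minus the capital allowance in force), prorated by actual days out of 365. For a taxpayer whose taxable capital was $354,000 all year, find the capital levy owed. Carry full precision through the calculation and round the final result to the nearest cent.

1 January – 25 November 1999: 329 days, exemption $238,000 → ($354,000 − $238,000) × 2.4% × 329/365 = $2,509.4137
26 November – 31 December 1999: 36 days, exemption $319,000 → ($354,000 − $319,000) × 2.4% × 36/365 = $82.8493
Total = $2,592.2630

$2,592.26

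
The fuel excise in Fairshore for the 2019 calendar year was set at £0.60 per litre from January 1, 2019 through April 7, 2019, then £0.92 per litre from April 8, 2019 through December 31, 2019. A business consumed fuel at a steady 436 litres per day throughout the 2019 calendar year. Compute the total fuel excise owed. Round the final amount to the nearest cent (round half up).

January 1 – April 7, 2019: 97 days × 436 litres/day = 42,292 litres at £0.60/litre → £25,375.20
April 8 – December 31, 2019: 268 days × 436 litres/day = 116,848 litres at £0.92/litre → £107,500.16

£132,875.36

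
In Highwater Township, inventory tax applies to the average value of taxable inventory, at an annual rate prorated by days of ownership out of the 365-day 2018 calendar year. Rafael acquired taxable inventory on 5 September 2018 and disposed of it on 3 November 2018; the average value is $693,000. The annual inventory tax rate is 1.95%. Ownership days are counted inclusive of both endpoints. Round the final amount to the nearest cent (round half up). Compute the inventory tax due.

Days held (5 September – 3 November 2018): 60 out of 365
Tax = $693,000 × 1.95% × 60/365 = $2,221.3973

$2,221.40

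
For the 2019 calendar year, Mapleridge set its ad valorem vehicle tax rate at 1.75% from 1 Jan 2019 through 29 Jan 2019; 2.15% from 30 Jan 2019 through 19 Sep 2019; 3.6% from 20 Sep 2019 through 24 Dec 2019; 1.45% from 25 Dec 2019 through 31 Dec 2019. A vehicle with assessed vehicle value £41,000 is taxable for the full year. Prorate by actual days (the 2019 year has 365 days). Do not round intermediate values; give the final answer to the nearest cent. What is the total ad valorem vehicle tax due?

£1,019.33

1 Jan – 29 Jan 2019: 29 days at 1.75% → £41,000 × 1.75% × 29/365 = £57.0068
30 Jan – 19 Sep 2019: 233 days at 2.15% → £41,000 × 2.15% × 233/365 = £562.7110
20 Sep – 24 Dec 2019: 96 days at 3.6% → £41,000 × 3.6% × 96/365 = £388.2082
25 Dec – 31 Dec 2019: 7 days at 1.45% → £41,000 × 1.45% × 7/365 = £11.4014
Total = £1,019.3274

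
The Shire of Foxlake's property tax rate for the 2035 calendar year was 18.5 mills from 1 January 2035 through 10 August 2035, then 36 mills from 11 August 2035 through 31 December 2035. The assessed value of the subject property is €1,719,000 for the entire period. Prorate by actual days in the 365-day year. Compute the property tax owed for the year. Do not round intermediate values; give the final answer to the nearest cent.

1 January – 10 August 2035: 222 days at 18.5 mills → €1,719,000 × 1.85% × 222/365 = €19,342.2822
11 August – 31 December 2035: 143 days at 36 mills → €1,719,000 × 3.6% × 143/365 = €24,244.9644
Total = €43,587.2466

€43,587.25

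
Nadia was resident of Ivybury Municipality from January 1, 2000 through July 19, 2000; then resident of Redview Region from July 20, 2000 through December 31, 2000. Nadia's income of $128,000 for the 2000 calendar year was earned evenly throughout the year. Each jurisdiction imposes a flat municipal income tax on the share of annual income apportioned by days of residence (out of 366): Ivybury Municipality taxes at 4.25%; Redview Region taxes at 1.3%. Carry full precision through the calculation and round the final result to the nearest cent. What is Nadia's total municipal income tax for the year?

Ivybury Municipality, January 1 – July 19, 2000: 201 days → $128,000 × 4.25% × 201/366 = $2,987.5410
Redview Region, July 20 – December 31, 2000: 165 days → $128,000 × 1.3% × 165/366 = $750.1639
Total = $3,737.7049

$3,737.70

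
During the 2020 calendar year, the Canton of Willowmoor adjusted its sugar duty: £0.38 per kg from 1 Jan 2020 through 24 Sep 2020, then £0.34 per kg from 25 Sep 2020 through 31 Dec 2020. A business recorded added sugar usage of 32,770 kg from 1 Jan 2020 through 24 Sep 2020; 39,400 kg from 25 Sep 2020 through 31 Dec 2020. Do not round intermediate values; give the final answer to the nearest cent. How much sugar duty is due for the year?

1 Jan – 24 Sep 2020: 32,770 kg at £0.38/kg → £12,452.60
25 Sep – 31 Dec 2020: 39,400 kg at £0.34/kg → £13,396.00

£25,848.60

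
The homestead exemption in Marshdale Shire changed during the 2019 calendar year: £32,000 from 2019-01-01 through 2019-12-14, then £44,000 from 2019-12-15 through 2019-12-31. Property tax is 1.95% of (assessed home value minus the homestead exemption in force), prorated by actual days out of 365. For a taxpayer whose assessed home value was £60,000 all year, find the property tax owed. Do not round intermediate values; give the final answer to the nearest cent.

2019-01-01 to 2019-12-14: 348 days, exemption £32,000 → (£60,000 − £32,000) × 1.95% × 348/365 = £520.5699
2019-12-15 to 2019-12-31: 17 days, exemption £44,000 → (£60,000 − £44,000) × 1.95% × 17/365 = £14.5315
Total = £535.1014

£535.10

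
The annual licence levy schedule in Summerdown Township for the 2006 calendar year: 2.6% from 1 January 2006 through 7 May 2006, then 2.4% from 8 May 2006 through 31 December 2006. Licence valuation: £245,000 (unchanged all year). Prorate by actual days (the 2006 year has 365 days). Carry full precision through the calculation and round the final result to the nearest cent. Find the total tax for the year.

1 January – 7 May 2006: 127 days at 2.6% → £245,000 × 2.6% × 127/365 = £2,216.4110
8 May – 31 December 2006: 238 days at 2.4% → £245,000 × 2.4% × 238/365 = £3,834.0822
Total = £6,050.4932

£6,050.49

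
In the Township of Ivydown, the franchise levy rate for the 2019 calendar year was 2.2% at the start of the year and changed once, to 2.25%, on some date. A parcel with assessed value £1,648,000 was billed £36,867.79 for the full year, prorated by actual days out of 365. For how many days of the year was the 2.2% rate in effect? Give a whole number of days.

94 days

Let d = days at the first rate; then 365 − d days at the second rate.
£1,648,000 × [2.2%·d + 2.25%·(365−d)] / 365 = £36,867.79
Solving gives d = 94, so the new rate took effect on April 5, 2019.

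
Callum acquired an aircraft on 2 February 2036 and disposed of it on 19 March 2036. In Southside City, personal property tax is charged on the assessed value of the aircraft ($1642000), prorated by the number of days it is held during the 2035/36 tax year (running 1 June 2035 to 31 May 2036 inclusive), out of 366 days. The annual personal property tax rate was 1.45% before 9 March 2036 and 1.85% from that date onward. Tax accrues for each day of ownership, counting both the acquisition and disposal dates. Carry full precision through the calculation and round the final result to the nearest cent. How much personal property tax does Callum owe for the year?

$3254.84

2 February – 8 March 2036: 36 days at 1.45% → $1642000 × 1.45% × 36/366 = $2341.8689
9 March – 19 March 2036: 11 days at 1.85% → $1642000 × 1.85% × 11/366 = $912.9699
Total = $3254.8388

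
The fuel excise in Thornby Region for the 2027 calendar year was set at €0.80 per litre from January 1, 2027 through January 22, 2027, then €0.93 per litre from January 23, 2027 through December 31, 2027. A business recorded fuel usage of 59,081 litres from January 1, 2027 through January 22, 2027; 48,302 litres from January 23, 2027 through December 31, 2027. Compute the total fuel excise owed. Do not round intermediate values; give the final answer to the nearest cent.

January 1 – January 22, 2027: 59,081 litres at €0.80/litre → €47,264.80
January 23 – December 31, 2027: 48,302 litres at €0.93/litre → €44,920.86

€92,185.66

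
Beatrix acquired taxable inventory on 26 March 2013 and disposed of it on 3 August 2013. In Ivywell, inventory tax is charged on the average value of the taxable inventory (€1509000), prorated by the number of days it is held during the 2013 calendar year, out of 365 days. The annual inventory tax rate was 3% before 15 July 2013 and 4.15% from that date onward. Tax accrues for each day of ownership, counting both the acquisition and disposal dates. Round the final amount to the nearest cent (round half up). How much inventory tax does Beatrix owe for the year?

26 March – 14 July 2013: 111 days at 3% → €1509000 × 3% × 111/365 = €13767.0411
15 July – 3 August 2013: 20 days at 4.15% → €1509000 × 4.15% × 20/365 = €3431.4247
Total = €17198.4658

€17198.47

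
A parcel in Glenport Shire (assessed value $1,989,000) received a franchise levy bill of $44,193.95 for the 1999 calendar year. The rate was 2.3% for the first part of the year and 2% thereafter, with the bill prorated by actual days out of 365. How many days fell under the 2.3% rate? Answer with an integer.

270 days

Let d = days at the first rate; then 365 − d days at the second rate.
$1,989,000 × [2.3%·d + 2%·(365−d)] / 365 = $44,193.95
Solving gives d = 270, so the new rate took effect on 28 September 1999.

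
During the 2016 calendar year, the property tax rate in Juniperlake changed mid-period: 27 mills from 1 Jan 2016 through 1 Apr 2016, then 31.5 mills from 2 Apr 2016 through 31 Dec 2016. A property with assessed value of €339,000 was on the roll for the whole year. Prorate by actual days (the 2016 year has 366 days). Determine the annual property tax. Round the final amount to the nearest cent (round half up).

€10,295.04

1 Jan – 1 Apr 2016: 92 days at 27 mills → €339,000 × 2.7% × 92/366 = €2,300.7541
2 Apr – 31 Dec 2016: 274 days at 31.5 mills → €339,000 × 3.15% × 274/366 = €7,994.2869
Total = €10,295.0410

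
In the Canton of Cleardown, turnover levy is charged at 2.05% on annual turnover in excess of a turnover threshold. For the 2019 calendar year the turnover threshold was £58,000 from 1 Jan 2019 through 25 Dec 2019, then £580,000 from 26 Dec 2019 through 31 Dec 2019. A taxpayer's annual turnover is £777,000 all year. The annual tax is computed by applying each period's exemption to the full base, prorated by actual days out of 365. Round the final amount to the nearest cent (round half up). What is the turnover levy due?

£14,563.59

1 Jan – 25 Dec 2019: 359 days, exemption £58,000 → (£777,000 − £58,000) × 2.05% × 359/365 = £14,497.2068
26 Dec – 31 Dec 2019: 6 days, exemption £580,000 → (£777,000 − £580,000) × 2.05% × 6/365 = £66.3863
Total = £14,563.5932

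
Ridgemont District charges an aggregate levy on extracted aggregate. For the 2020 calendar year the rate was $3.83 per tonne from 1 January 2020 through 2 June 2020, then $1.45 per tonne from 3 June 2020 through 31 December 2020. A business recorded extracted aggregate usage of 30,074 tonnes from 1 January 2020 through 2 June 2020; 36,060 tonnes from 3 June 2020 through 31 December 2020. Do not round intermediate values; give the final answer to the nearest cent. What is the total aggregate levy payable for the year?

$167,470.42

1 January – 2 June 2020: 30,074 tonnes at $3.83/tonne → $115,183.42
3 June – 31 December 2020: 36,060 tonnes at $1.45/tonne → $52,287.00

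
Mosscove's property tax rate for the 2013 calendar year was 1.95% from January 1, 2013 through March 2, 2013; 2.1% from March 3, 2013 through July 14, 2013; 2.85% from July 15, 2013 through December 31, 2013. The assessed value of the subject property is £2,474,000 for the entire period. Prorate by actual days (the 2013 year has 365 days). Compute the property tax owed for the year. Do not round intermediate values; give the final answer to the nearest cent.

£59,975.86

January 1 – March 2, 2013: 61 days at 1.95% → £2,474,000 × 1.95% × 61/365 = £8,062.5288
March 3 – July 14, 2013: 134 days at 2.1% → £2,474,000 × 2.1% × 134/365 = £19,073.5233
July 15 – December 31, 2013: 170 days at 2.85% → £2,474,000 × 2.85% × 170/365 = £32,839.8082
Total = £59,975.8603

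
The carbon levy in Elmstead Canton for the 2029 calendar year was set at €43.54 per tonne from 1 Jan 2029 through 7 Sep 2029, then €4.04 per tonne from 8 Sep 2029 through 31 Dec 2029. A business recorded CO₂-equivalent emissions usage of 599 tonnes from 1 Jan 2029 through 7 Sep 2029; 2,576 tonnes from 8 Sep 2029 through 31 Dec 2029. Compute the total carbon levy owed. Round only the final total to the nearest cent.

€36,487.50

1 Jan – 7 Sep 2029: 599 tonnes at €43.54/tonne → €26,080.46
8 Sep – 31 Dec 2029: 2,576 tonnes at €4.04/tonne → €10,407.04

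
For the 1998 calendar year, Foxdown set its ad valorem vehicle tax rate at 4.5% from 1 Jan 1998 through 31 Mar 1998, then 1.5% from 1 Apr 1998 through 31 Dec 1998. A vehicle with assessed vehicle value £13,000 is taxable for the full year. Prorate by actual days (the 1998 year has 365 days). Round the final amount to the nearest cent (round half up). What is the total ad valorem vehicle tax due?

1 Jan – 31 Mar 1998: 90 days at 4.5% → £13,000 × 4.5% × 90/365 = £144.2466
1 Apr – 31 Dec 1998: 275 days at 1.5% → £13,000 × 1.5% × 275/365 = £146.9178
Total = £291.1644

£291.16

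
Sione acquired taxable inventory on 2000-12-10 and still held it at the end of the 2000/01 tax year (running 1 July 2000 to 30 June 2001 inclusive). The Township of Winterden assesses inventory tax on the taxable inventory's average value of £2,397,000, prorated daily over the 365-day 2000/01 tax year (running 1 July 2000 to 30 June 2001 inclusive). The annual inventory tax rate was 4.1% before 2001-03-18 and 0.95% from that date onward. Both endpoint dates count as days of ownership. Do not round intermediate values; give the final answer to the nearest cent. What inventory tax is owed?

2000-12-10 to 2001-03-17: 98 days at 4.1% → £2,397,000 × 4.1% × 98/365 = £26,386.7014
2001-03-18 to 2001-06-30: 105 days at 0.95% → £2,397,000 × 0.95% × 105/365 = £6,550.7055
Total = £32,937.4068

£32,937.41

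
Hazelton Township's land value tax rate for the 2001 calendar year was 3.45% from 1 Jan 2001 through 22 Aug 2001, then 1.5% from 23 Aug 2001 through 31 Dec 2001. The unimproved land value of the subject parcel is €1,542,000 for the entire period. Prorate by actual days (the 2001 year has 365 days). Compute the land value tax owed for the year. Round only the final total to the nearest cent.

€42,407.11

1 Jan – 22 Aug 2001: 234 days at 3.45% → €1,542,000 × 3.45% × 234/365 = €34,105.6603
23 Aug – 31 Dec 2001: 131 days at 1.5% → €1,542,000 × 1.5% × 131/365 = €8,301.4521
Total = €42,407.1123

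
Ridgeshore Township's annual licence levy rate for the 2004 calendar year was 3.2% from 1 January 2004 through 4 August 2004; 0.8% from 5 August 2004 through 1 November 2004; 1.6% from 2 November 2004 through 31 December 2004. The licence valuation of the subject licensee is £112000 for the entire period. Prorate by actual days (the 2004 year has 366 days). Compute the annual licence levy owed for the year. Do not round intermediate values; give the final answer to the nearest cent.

£2636.59

1 January – 4 August 2004: 217 days at 3.2% → £112000 × 3.2% × 217/366 = £2124.9399
5 August – 1 November 2004: 89 days at 0.8% → £112000 × 0.8% × 89/366 = £217.8798
2 November – 31 December 2004: 60 days at 1.6% → £112000 × 1.6% × 60/366 = £293.7705
Total = £2636.5902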